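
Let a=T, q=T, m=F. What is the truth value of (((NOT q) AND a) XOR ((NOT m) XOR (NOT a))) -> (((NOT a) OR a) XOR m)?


Substitute a=T, q=T, m=F:
NOT q = F
(NOT q) AND a = F AND T = F
NOT m = T
NOT a = F
(NOT m) XOR (NOT a) = T XOR F = T
((NOT q) AND a) XOR ((NOT m) XOR (NOT a)) = F XOR T = T
NOT a = F
(NOT a) OR a = F OR T = T
((NOT a) OR a) XOR m = T XOR F = T
(((NOT q) AND a) XOR ((NOT m) XOR (NOT a))) -> (((NOT a) OR a) XOR m) = T -> T = T

T


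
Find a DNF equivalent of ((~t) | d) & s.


Step 1: Distribute ∧ over ∨: ((¬t) ∨ d) ∧ s = ((¬t) ∧ s) ∨ (d ∧ s).

((~t) & s) | (d & s)


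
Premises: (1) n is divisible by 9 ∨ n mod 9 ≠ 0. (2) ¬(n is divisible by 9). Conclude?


Disjunctive syllogism: from (P ∨ Q) and ¬P, infer Q.
One disjunct, 'n is divisible by 9', is ruled out; the other must hold.

n mod 9 ≠ 0


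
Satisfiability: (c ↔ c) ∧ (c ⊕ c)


Check all 2 assignments over {c}:
c | φ
-----
F | F
T | F
No assignment makes the formula true.

Unsatisfiable.


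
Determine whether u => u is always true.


Build the truth table over {u}:
u | φ
-----
False | True
True | True
Every row evaluates to true.

Yes, it is a tautology.


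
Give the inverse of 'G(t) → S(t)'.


The inverse of (P → Q) is (¬P → ¬Q). It is equivalent to the converse, not to the original.
Here P = 'G(t)' and Q = 'S(t)'.

If not (G(t)), then not (S(t)).


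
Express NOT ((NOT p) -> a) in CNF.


Step 1: Rewrite (¬p) → a as ¬(¬p) ∨ a.
Step 2: Negate: ¬(¬(¬p) ∨ a) = (¬p) ∧ ¬a (De Morgan + double negation).

(NOT p) AND (NOT a)


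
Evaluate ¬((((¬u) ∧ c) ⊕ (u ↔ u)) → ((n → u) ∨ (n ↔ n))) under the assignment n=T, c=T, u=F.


Substitute n=T, c=T, u=F:
¬u = T
(¬u) ∧ c = T ∧ T = T
u ↔ u = F ↔ F = T
((¬u) ∧ c) ⊕ (u ↔ u) = T ⊕ T = F
n → u = T → F = F
n ↔ n = T ↔ T = T
(n → u) ∨ (n ↔ n) = F ∨ T = T
(((¬u) ∧ c) ⊕ (u ↔ u)) → ((n → u) ∨ (n ↔ n)) = F → T = T
¬((((¬u) ∧ c) ⊕ (u ↔ u)) → ((n → u) ∨ (n ↔ n))) = F

F


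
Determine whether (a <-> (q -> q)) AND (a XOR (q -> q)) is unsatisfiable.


Truth table over {a, q}:
a | q | φ
---------
F | F | F
T | F | F
F | T | F
T | T | F
Every row is false.

Yes, it is a contradiction.


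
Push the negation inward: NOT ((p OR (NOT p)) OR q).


De Morgan: the negation of a disjunction is the conjunction of the negations.
Distribute NOT across OR, flipping it to AND, and negate each literal.

((NOT p) AND p) AND (NOT q)


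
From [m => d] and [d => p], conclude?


Hypothetical syllogism: from (P → Q) and (Q → R), infer (P → R).
Chain the two implications through the shared middle term 'd'.

m => p


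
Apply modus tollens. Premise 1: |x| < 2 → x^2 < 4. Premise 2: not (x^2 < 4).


Modus tollens: from (P → Q) and ¬Q, infer ¬P.
Q = 'x^2 < 4' is denied; since P → Q, P must also fail.

Not (|x| < 2).


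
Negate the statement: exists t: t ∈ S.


¬(forall x: φ) = exists x: ¬φ, and ¬(exists x: φ) = forall x: ¬φ.
Apply to the existential statement.

forall t: ~(t ∈ S)


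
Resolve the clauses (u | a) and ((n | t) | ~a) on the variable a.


The clauses contain complementary literals a and ~a.
Resolution eliminates this pair and disjoins the remaining literals (merging duplicates).

((u | n) | t)


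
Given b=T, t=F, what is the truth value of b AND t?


Conjunction is true only when both operands are true.
Substitute: b=T, t=F.
T AND F evaluates to F.

F


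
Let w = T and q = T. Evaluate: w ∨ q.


Disjunction is false only when both operands are false.
Substitute: w=T, q=T.
T ∨ T evaluates to T.

T


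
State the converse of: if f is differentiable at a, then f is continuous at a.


The converse of (P → Q) is (Q → P). It is not in general equivalent to the original.
Here P = 'f is differentiable at a' and Q = 'f is continuous at a'.

If f is continuous at a, then f is differentiable at a.


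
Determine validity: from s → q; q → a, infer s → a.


This matches the form of hypothetical syllogism: the conclusion follows in every model of the premises.

Valid.


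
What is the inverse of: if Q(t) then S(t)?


The inverse of (P → Q) is (¬P → ¬Q). It is equivalent to the converse, not to the original.
Here P = 'Q(t)' and Q = 'S(t)'.

If not (Q(t)), then not (S(t)).


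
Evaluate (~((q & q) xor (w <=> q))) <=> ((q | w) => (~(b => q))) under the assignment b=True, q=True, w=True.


Substitute b=True, q=True, w=True:
q & q = True & True = True
w <=> q = True <=> True = True
(q & q) xor (w <=> q) = True xor True = False
~((q & q) xor (w <=> q)) = True
q | w = True | True = True
b => q = True => True = True
~(b => q) = False
(q | w) => (~(b => q)) = True => False = False
(~((q & q) xor (w <=> q))) <=> ((q | w) => (~(b => q))) = True <=> False = False

False


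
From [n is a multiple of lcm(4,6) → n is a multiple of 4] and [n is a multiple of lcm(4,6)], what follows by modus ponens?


Modus ponens: from (P → Q) and P, infer Q.
P = 'n is a multiple of lcm(4,6)' is asserted, and P → Q holds, so Q follows.

n is a multiple of 4.


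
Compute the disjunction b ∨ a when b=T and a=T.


Disjunction is false only when both operands are false.
Substitute: b=T, a=T.
T ∨ T evaluates to T.

T


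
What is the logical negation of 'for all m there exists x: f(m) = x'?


Negation flips each quantifier (∀↔∃) and negates the inner predicate.
¬(for all m there exists x: φ) = there exists m for all x: ¬φ.

there exists m for all x: NOT(f(m) = x)


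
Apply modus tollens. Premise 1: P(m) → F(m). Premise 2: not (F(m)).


Modus tollens: from (P → Q) and ¬Q, infer ¬P.
Q = 'F(m)' is denied; since P → Q, P must also fail.

Not (P(m)).


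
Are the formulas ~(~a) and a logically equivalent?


Compare truth tables:
a | φ | ψ
---------
False | False | False
True | True | True
The columns φ and ψ agree on every row.

Yes, they are logically equivalent.


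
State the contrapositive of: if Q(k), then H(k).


The contrapositive of (P → Q) is (¬Q → ¬P); it is logically equivalent to the original.
Here P = 'Q(k)' and Q = 'H(k)'.

If not (H(k)), then not (Q(k)).


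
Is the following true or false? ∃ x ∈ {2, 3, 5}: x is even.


Evaluate the predicate on each element: 2:T, 3:F, 5:F.
Witness x = 2 satisfies the predicate.

T


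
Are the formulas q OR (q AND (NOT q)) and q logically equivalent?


Compare truth tables:
q | φ | ψ
---------
F | F | F
T | T | T
The columns φ and ψ agree on every row.

Yes, they are logically equivalent.


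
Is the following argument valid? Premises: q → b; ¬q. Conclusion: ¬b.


This is denying the antecedent (fallacy). There exist truth assignments where the premises are all true but the conclusion is false.

Invalid.


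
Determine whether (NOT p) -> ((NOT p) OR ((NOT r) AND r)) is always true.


Build the truth table over {p, r}:
p | r | φ
---------
F | F | T
T | F | T
F | T | T
T | T | T
Every row evaluates to true.

Yes, it is a tautology.


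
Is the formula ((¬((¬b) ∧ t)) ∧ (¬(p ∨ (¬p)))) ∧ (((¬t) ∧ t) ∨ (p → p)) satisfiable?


Check all 8 assignments over {b, p, t}:
b | p | t | φ
-------------
F | F | F | F
T | F | F | F
F | T | F | F
T | T | F | F
F | F | T | F
T | F | T | F
F | T | T | F
T | T | T | F
No assignment makes the formula true.

Unsatisfiable.


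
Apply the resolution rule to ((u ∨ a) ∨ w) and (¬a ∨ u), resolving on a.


The clauses contain complementary literals a and ¬a.
Resolution eliminates this pair and disjoins the remaining literals (merging duplicates).

(u ∨ w)


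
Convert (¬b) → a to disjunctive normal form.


Step 1: Rewrite (¬b) → a as ¬(¬b) ∨ a.
Step 2: Eliminate any double negations (¬¬X = X).

b ∨ a


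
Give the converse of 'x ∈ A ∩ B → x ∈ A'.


The converse of (P → Q) is (Q → P). It is not in general equivalent to the original.
Here P = 'x ∈ A ∩ B' and Q = 'x ∈ A'.

If x ∈ A, then x ∈ A ∩ B.


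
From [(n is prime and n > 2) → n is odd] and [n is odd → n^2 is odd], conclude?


Hypothetical syllogism: from (P → Q) and (Q → R), infer (P → R).
Chain the two implications through the shared middle term 'n is odd'.

(n is prime and n > 2) → n^2 is odd


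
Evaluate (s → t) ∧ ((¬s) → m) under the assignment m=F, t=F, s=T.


Substitute m=F, t=F, s=T:
s → t = T → F = F
¬s = F
(¬s) → m = F → F = T
(s → t) ∧ ((¬s) → m) = F ∧ T = F

F


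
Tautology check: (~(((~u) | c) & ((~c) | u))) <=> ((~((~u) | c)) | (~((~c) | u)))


Build the truth table over {c, u}:
c | u | φ
---------
False | False | True
True | False | True
False | True | True
True | True | True
Every row evaluates to true.

Yes, it is a tautology.


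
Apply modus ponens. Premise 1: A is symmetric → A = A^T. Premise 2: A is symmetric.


Modus ponens: from (P → Q) and P, infer Q.
P = 'A is symmetric' is asserted, and P → Q holds, so Q follows.

A = A^T.


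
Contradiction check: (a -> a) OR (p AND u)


Truth table over {a, p, u}:
a | p | u | φ
-------------
F | F | F | T
T | F | F | T
F | T | F | T
T | T | F | T
F | F | T | T
T | F | T | T
F | T | T | T
T | T | T | T
Satisfying assignment at row 1: a=F, p=F, u=F gives T.

No, it is not a contradiction.


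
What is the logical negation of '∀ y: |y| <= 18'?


¬(∀ x: φ) = ∃ x: ¬φ, and ¬(∃ x: φ) = ∀ x: ¬φ.
Apply to the universal statement.

∃ y: ¬(|y| <= 18)


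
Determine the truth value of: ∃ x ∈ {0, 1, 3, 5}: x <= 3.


Evaluate the predicate on each element: 0:T, 1:T, 3:T, 5:F.
Witness x = 0 satisfies the predicate.

T


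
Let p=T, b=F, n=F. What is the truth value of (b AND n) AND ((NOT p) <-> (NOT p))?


Substitute p=T, b=F, n=F:
b AND n = F AND F = F
NOT p = F
NOT p = F
(NOT p) <-> (NOT p) = F <-> F = T
(b AND n) AND ((NOT p) <-> (NOT p)) = F AND T = F

F


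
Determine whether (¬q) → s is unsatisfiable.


Truth table over {q, s}:
q | s | φ
---------
F | F | F
T | F | T
F | T | T
T | T | T
Satisfying assignment at row 2: q=T, s=F gives T.

No, it is not a contradiction.


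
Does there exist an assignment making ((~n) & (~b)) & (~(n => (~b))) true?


Check all 4 assignments over {b, n}:
b | n | φ
---------
False | False | False
True | False | False
False | True | False
True | True | False
No assignment makes the formula true.

Unsatisfiable.


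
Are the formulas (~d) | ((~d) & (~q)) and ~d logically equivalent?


Compare truth tables:
d | q | φ | ψ
-------------
False | False | True | True
True | False | False | False
False | True | True | True
True | True | False | False
The columns φ and ψ agree on every row.

Yes, they are logically equivalent.


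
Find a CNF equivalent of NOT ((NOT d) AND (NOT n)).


Step 1: Apply De Morgan: ¬((¬d) ∧ (¬n)) = ¬(¬d) ∨ ¬(¬n).
Step 2: Eliminate any double negations (¬¬X = X).

d OR n


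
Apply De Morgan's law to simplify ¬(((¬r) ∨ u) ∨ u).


De Morgan: the negation of a disjunction is the conjunction of the negations.
Distribute ¬ across ∨, flipping it to ∧, and negate each literal.

(r ∧ (¬u)) ∧ (¬u)


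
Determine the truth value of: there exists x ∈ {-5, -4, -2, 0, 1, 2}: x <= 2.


Evaluate the predicate on each element: -5:T, -4:T, -2:T, 0:T, 1:T, 2:T.
Witness x = -5 satisfies the predicate.

T


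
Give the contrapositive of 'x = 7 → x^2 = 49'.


The contrapositive of (P → Q) is (¬Q → ¬P); it is logically equivalent to the original.
Here P = 'x = 7' and Q = 'x^2 = 49'.

If not (x^2 = 49), then not (x = 7).


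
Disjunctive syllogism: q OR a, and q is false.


Disjunctive syllogism: from (P ∨ Q) and ¬P, infer Q.
One disjunct, 'q', is ruled out; the other must hold.

a


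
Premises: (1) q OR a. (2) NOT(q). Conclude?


Disjunctive syllogism: from (P ∨ Q) and ¬P, infer Q.
One disjunct, 'q', is ruled out; the other must hold.

a


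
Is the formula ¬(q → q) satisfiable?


Check all 2 assignments over {q}:
q | φ
-----
F | F
T | F
No assignment makes the formula true.

Unsatisfiable.


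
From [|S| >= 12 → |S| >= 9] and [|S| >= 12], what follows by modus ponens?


Modus ponens: from (P → Q) and P, infer Q.
P = '|S| >= 12' is asserted, and P → Q holds, so Q follows.

|S| >= 9.


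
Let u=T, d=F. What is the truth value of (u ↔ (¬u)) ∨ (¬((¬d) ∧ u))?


Substitute u=T, d=F:
¬u = F
u ↔ (¬u) = T ↔ F = F
¬d = T
(¬d) ∧ u = T ∧ T = T
¬((¬d) ∧ u) = F
(u ↔ (¬u)) ∨ (¬((¬d) ∧ u)) = F ∨ F = F

F


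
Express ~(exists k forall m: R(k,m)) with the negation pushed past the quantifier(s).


Negation flips each quantifier (∀↔∃) and negates the inner predicate.
¬(exists k forall m: φ) = forall k exists m: ¬φ.

forall k exists m: ~(R(k,m))


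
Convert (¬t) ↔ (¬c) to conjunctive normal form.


Step 1: Rewrite (¬t) ↔ (¬c) as ((¬t) → (¬c)) ∧ ((¬c) → (¬t)).
Step 2: Rewrite each implication as a disjunction.
Step 3: Eliminate any double negations (¬¬X = X).

(t ∨ (¬c)) ∧ (c ∨ (¬t))


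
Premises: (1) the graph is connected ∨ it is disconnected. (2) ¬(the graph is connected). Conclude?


Disjunctive syllogism: from (P ∨ Q) and ¬P, infer Q.
One disjunct, 'the graph is connected', is ruled out; the other must hold.

it is disconnected


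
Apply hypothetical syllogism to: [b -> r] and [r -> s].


Hypothetical syllogism: from (P → Q) and (Q → R), infer (P → R).
Chain the two implications through the shared middle term 'r'.

b -> s


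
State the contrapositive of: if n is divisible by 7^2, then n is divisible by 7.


The contrapositive of (P → Q) is (¬Q → ¬P); it is logically equivalent to the original.
Here P = 'n is divisible by 7^2' and Q = 'n is divisible by 7'.

If not (n is divisible by 7), then not (n is divisible by 7^2).


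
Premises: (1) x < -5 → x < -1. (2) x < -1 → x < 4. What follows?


Hypothetical syllogism: from (P → Q) and (Q → R), infer (P → R).
Chain the two implications through the shared middle term 'x < -1'.

x < -5 → x < 4


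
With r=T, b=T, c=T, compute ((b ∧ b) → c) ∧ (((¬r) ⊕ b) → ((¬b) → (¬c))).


Substitute r=T, b=T, c=T:
b ∧ b = T ∧ T = T
(b ∧ b) → c = T → T = T
¬r = F
(¬r) ⊕ b = F ⊕ T = T
¬b = F
¬c = F
(¬b) → (¬c) = F → F = T
((¬r) ⊕ b) → ((¬b) → (¬c)) = T → T = T
((b ∧ b) → c) ∧ (((¬r) ⊕ b) → ((¬b) → (¬c))) = T ∧ T = T

T


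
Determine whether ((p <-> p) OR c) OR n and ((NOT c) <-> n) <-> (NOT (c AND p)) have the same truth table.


Compare truth tables:
c | n | p | φ | ψ
-----------------
F | F | F | T | F
T | F | F | T | T
F | T | F | T | T
T | T | F | T | F
F | F | T | T | F
T | F | T | T | F
F | T | T | T | T
T | T | T | T | T
They differ at row 1 (c=F, n=F, p=F): φ=T but ψ=F.

No, they are not logically equivalent.


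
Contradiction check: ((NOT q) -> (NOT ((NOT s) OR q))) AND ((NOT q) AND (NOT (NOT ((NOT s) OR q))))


Truth table over {q, s}:
q | s | φ
---------
F | F | F
T | F | F
F | T | F
T | T | F
Every row is false.

Yes, it is a contradiction.


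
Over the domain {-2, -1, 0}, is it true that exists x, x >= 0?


Evaluate the predicate on each element: -2:False, -1:False, 0:True.
Witness x = 0 satisfies the predicate.

True


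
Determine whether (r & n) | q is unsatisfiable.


Truth table over {n, q, r}:
n | q | r | φ
-------------
False | False | False | False
True | False | False | False
False | True | False | True
True | True | False | True
False | False | True | False
True | False | True | True
False | True | True | True
True | True | True | True
Satisfying assignment at row 3: n=False, q=True, r=False gives True.

No, it is not a contradiction.


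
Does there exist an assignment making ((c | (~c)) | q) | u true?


Search for a satisfying assignment over {c, q, u}.
Try c=False, q=False, u=False: the formula evaluates to True.
A satisfying assignment exists.

Satisfiable.


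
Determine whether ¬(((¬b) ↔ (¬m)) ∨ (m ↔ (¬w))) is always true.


Build the truth table over {b, m, w}:
b | m | w | φ
-------------
F | F | F | F
T | F | F | T
F | T | F | F
T | T | F | F
F | F | T | F
T | F | T | F
F | T | T | T
T | T | T | F
Counterexample at row 1: with b=F, m=F, w=F, the formula is F.

No, it is not a tautology.


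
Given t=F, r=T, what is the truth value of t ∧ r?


Conjunction is true only when both operands are true.
Substitute: t=F, r=T.
F ∧ T evaluates to F.

F


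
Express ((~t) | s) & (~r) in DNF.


Step 1: Distribute ∧ over ∨: ((¬t) ∨ s) ∧ (¬r) = ((¬t) ∧ (¬r)) ∨ (s ∧ (¬r)).

((~t) & (~r)) | (s & (~r))


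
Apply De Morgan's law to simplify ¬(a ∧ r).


De Morgan: the negation of a conjunction is the disjunction of the negations.
Distribute ¬ across ∧, flipping it to ∨, and negate each literal.

(¬a) ∨ (¬r)


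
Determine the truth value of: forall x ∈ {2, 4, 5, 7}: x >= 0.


Evaluate the predicate on each element: 2:True, 4:True, 5:True, 7:True.
Every element satisfies the predicate.

True


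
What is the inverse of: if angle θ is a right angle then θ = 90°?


The inverse of (P → Q) is (¬P → ¬Q). It is equivalent to the converse, not to the original.
Here P = 'angle θ is a right angle' and Q = 'θ = 90°'.

If not (angle θ is a right angle), then not (θ = 90°).


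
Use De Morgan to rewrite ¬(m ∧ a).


De Morgan: the negation of a conjunction is the disjunction of the negations.
Distribute ¬ across ∧, flipping it to ∨, and negate each literal.

(¬m) ∨ (¬a)


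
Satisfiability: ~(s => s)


Check all 2 assignments over {s}:
s | φ
-----
False | False
True | False
No assignment makes the formula true.

Unsatisfiable.


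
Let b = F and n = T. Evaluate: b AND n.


Conjunction is true only when both operands are true.
Substitute: b=F, n=T.
F AND T evaluates to F.

F


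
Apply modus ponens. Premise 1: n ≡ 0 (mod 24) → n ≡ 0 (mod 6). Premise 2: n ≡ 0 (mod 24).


Modus ponens: from (P → Q) and P, infer Q.
P = 'n ≡ 0 (mod 24)' is asserted, and P → Q holds, so Q follows.

n ≡ 0 (mod 6).


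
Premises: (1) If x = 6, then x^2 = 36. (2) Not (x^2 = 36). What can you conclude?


Modus tollens: from (P → Q) and ¬Q, infer ¬P.
Q = 'x^2 = 36' is denied; since P → Q, P must also fail.

Not (x = 6).


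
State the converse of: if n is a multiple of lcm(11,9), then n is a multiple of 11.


The converse of (P → Q) is (Q → P). It is not in general equivalent to the original.
Here P = 'n is a multiple of lcm(11,9)' and Q = 'n is a multiple of 11'.

If n is a multiple of 11, then n is a multiple of lcm(11,9).


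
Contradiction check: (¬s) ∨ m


Truth table over {m, s}:
m | s | φ
---------
F | F | T
T | F | T
F | T | F
T | T | T
Satisfying assignment at row 1: m=F, s=F gives T.

No, it is not a contradiction.


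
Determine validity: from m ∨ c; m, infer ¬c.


This is affirming a disjunct (fallacy). There exist truth assignments where the premises are all true but the conclusion is false.

Invalid.


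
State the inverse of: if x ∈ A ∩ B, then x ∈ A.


The inverse of (P → Q) is (¬P → ¬Q). It is equivalent to the converse, not to the original.
Here P = 'x ∈ A ∩ B' and Q = 'x ∈ A'.

If not (x ∈ A ∩ B), then not (x ∈ A).


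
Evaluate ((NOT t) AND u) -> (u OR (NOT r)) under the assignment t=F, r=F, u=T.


Substitute t=F, r=F, u=T:
NOT t = T
(NOT t) AND u = T AND T = T
NOT r = T
u OR (NOT r) = T OR T = T
((NOT t) AND u) -> (u OR (NOT r)) = T -> T = T

T


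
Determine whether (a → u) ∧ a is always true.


Build the truth table over {a, u}:
a | u | φ
---------
F | F | F
T | F | F
F | T | F
T | T | T
Counterexample at row 1: with a=F, u=F, the formula is F.

No, it is not a tautology.


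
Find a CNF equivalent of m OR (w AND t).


Step 1: Distribute ∨ over ∧: m ∨ (w ∧ t) = (m ∨ w) ∧ (m ∨ t).

(m OR w) AND (m OR t)


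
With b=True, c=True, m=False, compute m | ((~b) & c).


Substitute b=True, c=True, m=False:
~b = False
(~b) & c = False & True = False
m | ((~b) & c) = False | False = False

False


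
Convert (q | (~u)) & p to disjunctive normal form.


Step 1: Distribute ∧ over ∨: (q ∨ (¬u)) ∧ p = (q ∧ p) ∨ ((¬u) ∧ p).

(q & p) | ((~u) & p)


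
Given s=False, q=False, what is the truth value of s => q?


Implication is false only when antecedent is true and consequent is false.
Substitute: s=False, q=False.
False => False evaluates to True.

True


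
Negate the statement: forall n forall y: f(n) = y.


Negation flips each quantifier (∀↔∃) and negates the inner predicate.
¬(forall n forall y: φ) = exists n exists y: ¬φ.

exists n exists y: ~(f(n) = y)


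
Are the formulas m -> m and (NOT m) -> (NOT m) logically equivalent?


Compare truth tables:
m | φ | ψ
---------
F | T | T
T | T | T
The columns φ and ψ agree on every row.

Yes, they are logically equivalent.


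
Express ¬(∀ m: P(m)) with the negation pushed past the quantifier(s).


¬(∀ x: φ) = ∃ x: ¬φ, and ¬(∃ x: φ) = ∀ x: ¬φ.
Apply to the universal statement.

∃ m: ¬(P(m))


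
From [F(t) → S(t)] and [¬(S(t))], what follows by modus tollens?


Modus tollens: from (P → Q) and ¬Q, infer ¬P.
Q = 'S(t)' is denied; since P → Q, P must also fail.

Not (F(t)).


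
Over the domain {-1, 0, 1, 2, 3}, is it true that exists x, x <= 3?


Evaluate the predicate on each element: -1:True, 0:True, 1:True, 2:True, 3:True.
Witness x = -1 satisfies the predicate.

True


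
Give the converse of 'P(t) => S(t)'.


The converse of (P → Q) is (Q → P). It is not in general equivalent to the original.
Here P = 'P(t)' and Q = 'S(t)'.

If S(t), then P(t).


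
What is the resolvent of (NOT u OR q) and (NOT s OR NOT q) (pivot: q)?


The clauses contain complementary literals q and NOTq.
Resolution eliminates this pair and disjoins the remaining literals (merging duplicates).

(NOT u OR NOT s)


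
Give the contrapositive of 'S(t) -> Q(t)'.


The contrapositive of (P → Q) is (¬Q → ¬P); it is logically equivalent to the original.
Here P = 'S(t)' and Q = 'Q(t)'.

If not (Q(t)), then not (S(t)).


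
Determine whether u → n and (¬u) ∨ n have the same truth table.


Compare truth tables:
n | u | φ | ψ
-------------
F | F | T | T
T | F | T | T
F | T | F | F
T | T | T | T
The columns φ and ψ agree on every row.

Yes, they are logically equivalent.


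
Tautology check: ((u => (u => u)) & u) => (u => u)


Build the truth table over {u}:
u | φ
-----
False | True
True | True
Every row evaluates to true.

Yes, it is a tautology.


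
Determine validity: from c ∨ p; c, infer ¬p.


This is affirming a disjunct (fallacy). There exist truth assignments where the premises are all true but the conclusion is false.

Invalid.


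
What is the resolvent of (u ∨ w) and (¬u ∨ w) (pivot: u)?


The clauses contain complementary literals u and ¬u.
Resolution eliminates this pair and disjoins the remaining literals (merging duplicates).

w


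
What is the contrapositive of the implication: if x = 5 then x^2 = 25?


The contrapositive of (P → Q) is (¬Q → ¬P); it is logically equivalent to the original.
Here P = 'x = 5' and Q = 'x^2 = 25'.

If not (x^2 = 25), then not (x = 5).


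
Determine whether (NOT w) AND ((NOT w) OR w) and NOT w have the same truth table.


Compare truth tables:
w | φ | ψ
---------
F | T | T
T | F | F
The columns φ and ψ agree on every row.

Yes, they are logically equivalent.


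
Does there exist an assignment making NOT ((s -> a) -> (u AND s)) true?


Search for a satisfying assignment over {a, s, u}.
Try a=F, s=F, u=F: the formula evaluates to T.
A satisfying assignment exists.

Satisfiable.


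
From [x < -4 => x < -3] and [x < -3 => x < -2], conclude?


Hypothetical syllogism: from (P → Q) and (Q → R), infer (P → R).
Chain the two implications through the shared middle term 'x < -3'.

x < -4 => x < -2


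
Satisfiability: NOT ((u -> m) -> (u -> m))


Check all 4 assignments over {m, u}:
m | u | φ
---------
F | F | F
T | F | F
F | T | F
T | T | F
No assignment makes the formula true.

Unsatisfiable.


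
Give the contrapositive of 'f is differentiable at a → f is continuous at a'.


The contrapositive of (P → Q) is (¬Q → ¬P); it is logically equivalent to the original.
Here P = 'f is differentiable at a' and Q = 'f is continuous at a'.

If not (f is continuous at a), then not (f is differentiable at a).


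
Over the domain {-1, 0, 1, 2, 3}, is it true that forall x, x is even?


Evaluate the predicate on each element: -1:False, 0:True, 1:False, 2:True, 3:False.
Counterexample x = -1 fails the predicate.

False


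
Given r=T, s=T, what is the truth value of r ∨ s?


Disjunction is false only when both operands are false.
Substitute: r=T, s=T.
T ∨ T evaluates to T.

T


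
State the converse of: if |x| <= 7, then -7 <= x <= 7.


The converse of (P → Q) is (Q → P). It is not in general equivalent to the original.
Here P = '|x| <= 7' and Q = '-7 <= x <= 7'.

If -7 <= x <= 7, then |x| <= 7.


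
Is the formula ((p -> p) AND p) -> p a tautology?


Build the truth table over {p}:
p | φ
-----
F | T
T | T
Every row evaluates to true.

Yes, it is a tautology.


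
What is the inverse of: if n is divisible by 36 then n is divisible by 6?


The inverse of (P → Q) is (¬P → ¬Q). It is equivalent to the converse, not to the original.
Here P = 'n is divisible by 36' and Q = 'n is divisible by 6'.

If not (n is divisible by 36), then not (n is divisible by 6).


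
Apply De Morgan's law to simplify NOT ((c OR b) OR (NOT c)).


De Morgan: the negation of a disjunction is the conjunction of the negations.
Distribute NOT across OR, flipping it to AND, and negate each literal.

((NOT c) AND (NOT b)) AND c


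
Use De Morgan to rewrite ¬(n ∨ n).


De Morgan: the negation of a disjunction is the conjunction of the negations.
Distribute ¬ across ∨, flipping it to ∧, and negate each literal.

(¬n) ∧ (¬n)


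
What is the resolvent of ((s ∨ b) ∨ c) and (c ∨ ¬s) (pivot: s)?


The clauses contain complementary literals s and ¬s.
Resolution eliminates this pair and disjoins the remaining literals (merging duplicates).

(c ∨ b)


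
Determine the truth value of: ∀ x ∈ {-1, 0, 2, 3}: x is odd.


Evaluate the predicate on each element: -1:T, 0:F, 2:F, 3:T.
Counterexample x = 0 fails the predicate.

F


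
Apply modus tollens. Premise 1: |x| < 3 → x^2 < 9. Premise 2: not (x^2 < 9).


Modus tollens: from (P → Q) and ¬Q, infer ¬P.
Q = 'x^2 < 9' is denied; since P → Q, P must also fail.

Not (|x| < 3).


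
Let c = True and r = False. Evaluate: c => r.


Implication is false only when antecedent is true and consequent is false.
Substitute: c=True, r=False.
True => False evaluates to False.

False


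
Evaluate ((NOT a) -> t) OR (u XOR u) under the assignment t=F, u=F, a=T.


Substitute t=F, u=F, a=T:
NOT a = F
(NOT a) -> t = F -> F = T
u XOR u = F XOR F = F
((NOT a) -> t) OR (u XOR u) = T OR F = T

T


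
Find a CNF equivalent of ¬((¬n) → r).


Step 1: Rewrite (¬n) → r as ¬(¬n) ∨ r.
Step 2: Negate: ¬(¬(¬n) ∨ r) = (¬n) ∧ ¬r (De Morgan + double negation).

(¬n) ∧ (¬r)


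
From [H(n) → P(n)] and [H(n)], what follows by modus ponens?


Modus ponens: from (P → Q) and P, infer Q.
P = 'H(n)' is asserted, and P → Q holds, so Q follows.

P(n).


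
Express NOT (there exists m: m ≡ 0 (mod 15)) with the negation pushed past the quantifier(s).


¬(for all x: φ) = there exists x: ¬φ, and ¬(there exists x: φ) = for all x: ¬φ.
Apply to the existential statement.

for all m: NOT(m ≡ 0 (mod 15))


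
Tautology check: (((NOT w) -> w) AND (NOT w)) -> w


Build the truth table over {w}:
w | φ
-----
F | T
T | T
Every row evaluates to true.

Yes, it is a tautology.


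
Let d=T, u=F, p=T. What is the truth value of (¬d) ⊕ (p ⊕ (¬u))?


Substitute d=T, u=F, p=T:
¬d = F
¬u = T
p ⊕ (¬u) = T ⊕ T = F
(¬d) ⊕ (p ⊕ (¬u)) = F ⊕ F = F

F


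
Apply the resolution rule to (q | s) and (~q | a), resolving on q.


The clauses contain complementary literals q and ~q.
Resolution eliminates this pair and disjoins the remaining literals (merging duplicates).

(s | a)


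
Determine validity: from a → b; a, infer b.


This matches the form of modus ponens: the conclusion follows in every model of the premises.

Valid.


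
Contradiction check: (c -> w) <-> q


Truth table over {c, q, w}:
c | q | w | φ
-------------
F | F | F | F
T | F | F | T
F | T | F | T
T | T | F | F
F | F | T | F
T | F | T | F
F | T | T | T
T | T | T | T
Satisfying assignment at row 2: c=T, q=F, w=F gives T.

No, it is not a contradiction.


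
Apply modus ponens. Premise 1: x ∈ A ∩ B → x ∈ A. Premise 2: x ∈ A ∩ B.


Modus ponens: from (P → Q) and P, infer Q.
P = 'x ∈ A ∩ B' is asserted, and P → Q holds, so Q follows.

x ∈ A.


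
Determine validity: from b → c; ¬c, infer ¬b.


This matches the form of modus tollens: the conclusion follows in every model of the premises.

Valid.


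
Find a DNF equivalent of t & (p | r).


Step 1: Distribute ∧ over ∨: t ∧ (p ∨ r) = (t ∧ p) ∨ (t ∧ r).

(t & p) | (t & r)


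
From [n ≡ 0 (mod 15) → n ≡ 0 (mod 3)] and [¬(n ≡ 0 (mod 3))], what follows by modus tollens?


Modus tollens: from (P → Q) and ¬Q, infer ¬P.
Q = 'n ≡ 0 (mod 3)' is denied; since P → Q, P must also fail.

Not (n ≡ 0 (mod 15)).


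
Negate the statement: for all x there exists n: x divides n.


Negation flips each quantifier (∀↔∃) and negates the inner predicate.
¬(for all x there exists n: φ) = there exists x for all n: ¬φ.

there exists x for all n: NOT(x divides n)


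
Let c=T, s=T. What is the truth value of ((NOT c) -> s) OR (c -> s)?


Substitute c=T, s=T:
NOT c = F
(NOT c) -> s = F -> T = T
c -> s = T -> T = T
((NOT c) -> s) OR (c -> s) = T OR T = T

T


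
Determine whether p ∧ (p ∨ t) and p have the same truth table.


Compare truth tables:
p | t | φ | ψ
-------------
F | F | F | F
T | F | T | T
F | T | F | F
T | T | T | T
The columns φ and ψ agree on every row.

Yes, they are logically equivalent.


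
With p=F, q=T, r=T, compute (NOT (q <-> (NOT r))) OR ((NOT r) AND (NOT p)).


Substitute p=F, q=T, r=T:
NOT r = F
q <-> (NOT r) = T <-> F = F
NOT (q <-> (NOT r)) = T
NOT r = F
NOT p = T
(NOT r) AND (NOT p) = F AND T = F
(NOT (q <-> (NOT r))) OR ((NOT r) AND (NOT p)) = T OR F = T

T


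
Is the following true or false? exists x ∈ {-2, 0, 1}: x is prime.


Evaluate the predicate on each element: -2:False, 0:False, 1:False.
No element satisfies the predicate.

False


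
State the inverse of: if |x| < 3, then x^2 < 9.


The inverse of (P → Q) is (¬P → ¬Q). It is equivalent to the converse, not to the original.
Here P = '|x| < 3' and Q = 'x^2 < 9'.

If not (|x| < 3), then not (x^2 < 9).


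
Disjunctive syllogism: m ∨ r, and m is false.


Disjunctive syllogism: from (P ∨ Q) and ¬P, infer Q.
One disjunct, 'm', is ruled out; the other must hold.

r


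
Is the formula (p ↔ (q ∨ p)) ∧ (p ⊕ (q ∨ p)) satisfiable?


Check all 4 assignments over {p, q}:
p | q | φ
---------
F | F | F
T | F | F
F | T | F
T | T | F
No assignment makes the formula true.

Unsatisfiable.


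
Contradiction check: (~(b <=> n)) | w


Truth table over {b, n, w}:
b | n | w | φ
-------------
False | False | False | False
True | False | False | True
False | True | False | True
True | True | False | False
False | False | True | True
True | False | True | True
False | True | True | True
True | True | True | True
Satisfying assignment at row 2: b=True, n=False, w=False gives True.

No, it is not a contradiction.


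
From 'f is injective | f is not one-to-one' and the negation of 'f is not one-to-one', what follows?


Disjunctive syllogism: from (P ∨ Q) and ¬P, infer Q.
One disjunct, 'f is not one-to-one', is ruled out; the other must hold.

f is injective


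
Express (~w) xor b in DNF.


Step 1: (¬w) ⊕ b is true exactly when they disagree: ((¬w) ∧ ¬b) ∨ (¬(¬w) ∧ b).
Step 2: Eliminate any double negations (¬¬X = X).

((~w) & (~b)) | (w & b)


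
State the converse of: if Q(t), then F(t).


The converse of (P → Q) is (Q → P). It is not in general equivalent to the original.
Here P = 'Q(t)' and Q = 'F(t)'.

If F(t), then Q(t).


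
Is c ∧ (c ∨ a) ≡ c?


Compare truth tables:
a | c | φ | ψ
-------------
F | F | F | F
T | F | F | F
F | T | T | T
T | T | T | T
The columns φ and ψ agree on every row.

Yes, they are logically equivalent.


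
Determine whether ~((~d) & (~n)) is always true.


Build the truth table over {d, n}:
d | n | φ
---------
False | False | False
True | False | True
False | True | True
True | True | True
Counterexample at row 1: with d=False, n=False, the formula is False.

No, it is not a tautology.


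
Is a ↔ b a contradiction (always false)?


Truth table over {a, b}:
a | b | φ
---------
F | F | T
T | F | F
F | T | F
T | T | T
Satisfying assignment at row 1: a=F, b=F gives T.

No, it is not a contradiction.


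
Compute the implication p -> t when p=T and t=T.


Implication is false only when antecedent is true and consequent is false.
Substitute: p=T, t=T.
T -> T evaluates to T.

T


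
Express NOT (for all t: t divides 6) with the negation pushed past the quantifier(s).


¬(for all x: φ) = there exists x: ¬φ, and ¬(there exists x: φ) = for all x: ¬φ.
Apply to the universal statement.

there exists t: NOT(t divides 6)


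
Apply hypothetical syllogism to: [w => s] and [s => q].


Hypothetical syllogism: from (P → Q) and (Q → R), infer (P → R).
Chain the two implications through the shared middle term 's'.

w => q


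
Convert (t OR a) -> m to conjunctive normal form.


Step 1: Rewrite as ¬(t ∨ a) ∨ m = (¬t ∧ ¬a) ∨ m.
Step 2: Distribute ∨ over ∧.

((NOT t) OR m) AND ((NOT a) OR m)


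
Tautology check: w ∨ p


Build the truth table over {p, w}:
p | w | φ
---------
F | F | F
T | F | T
F | T | T
T | T | T
Counterexample at row 1: with p=F, w=F, the formula is F.

No, it is not a tautology.


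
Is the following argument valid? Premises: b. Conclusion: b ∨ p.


This matches the form of disjunction introduction: the conclusion follows in every model of the premises.

Valid.


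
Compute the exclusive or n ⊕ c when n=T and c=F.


Exclusive or is true when exactly one operand is true.
Substitute: n=T, c=F.
T ⊕ F evaluates to T.

T


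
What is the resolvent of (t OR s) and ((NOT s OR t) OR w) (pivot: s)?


The clauses contain complementary literals s and NOTs.
Resolution eliminates this pair and disjoins the remaining literals (merging duplicates).

(t OR w)


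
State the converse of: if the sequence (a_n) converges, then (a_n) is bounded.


The converse of (P → Q) is (Q → P). It is not in general equivalent to the original.
Here P = 'the sequence (a_n) converges' and Q = '(a_n) is bounded'.

If (a_n) is bounded, then the sequence (a_n) converges.


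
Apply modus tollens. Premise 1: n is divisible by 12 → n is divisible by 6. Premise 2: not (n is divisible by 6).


Modus tollens: from (P → Q) and ¬Q, infer ¬P.
Q = 'n is divisible by 6' is denied; since P → Q, P must also fail.

Not (n is divisible by 12).


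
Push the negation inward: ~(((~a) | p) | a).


De Morgan: the negation of a disjunction is the conjunction of the negations.
Distribute ~ across |, flipping it to &, and negate each literal.

(a & (~p)) & (~a)


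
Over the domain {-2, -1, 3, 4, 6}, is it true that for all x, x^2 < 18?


Evaluate the predicate on each element: -2:T, -1:T, 3:T, 4:T, 6:F.
Counterexample x = 6 fails the predicate.

F


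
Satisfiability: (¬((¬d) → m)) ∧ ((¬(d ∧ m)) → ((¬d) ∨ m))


Search for a satisfying assignment over {d, m}.
Try d=F, m=F: the formula evaluates to T.
A satisfying assignment exists.

Satisfiable.


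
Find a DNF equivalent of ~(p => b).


Step 1: Rewrite implication then negate: ¬(¬p ∨ b) = p ∧ ¬b.

p & (~b)


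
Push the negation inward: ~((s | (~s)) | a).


De Morgan: the negation of a disjunction is the conjunction of the negations.
Distribute ~ across |, flipping it to &, and negate each literal.

((~s) & s) & (~a)


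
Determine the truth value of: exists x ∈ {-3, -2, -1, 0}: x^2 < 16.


Evaluate the predicate on each element: -3:True, -2:True, -1:True, 0:True.
Witness x = -3 satisfies the predicate.

True


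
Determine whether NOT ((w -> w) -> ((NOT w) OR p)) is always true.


Build the truth table over {p, w}:
p | w | φ
---------
F | F | F
T | F | F
F | T | T
T | T | F
Counterexample at row 1: with p=F, w=F, the formula is F.

No, it is not a tautology.


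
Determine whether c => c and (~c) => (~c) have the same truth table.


Compare truth tables:
c | φ | ψ
---------
False | True | True
True | True | True
The columns φ and ψ agree on every row.

Yes, they are logically equivalent.


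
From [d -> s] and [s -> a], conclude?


Hypothetical syllogism: from (P → Q) and (Q → R), infer (P → R).
Chain the two implications through the shared middle term 's'.

d -> a


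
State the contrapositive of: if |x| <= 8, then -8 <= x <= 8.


The contrapositive of (P → Q) is (¬Q → ¬P); it is logically equivalent to the original.
Here P = '|x| <= 8' and Q = '-8 <= x <= 8'.

If not (-8 <= x <= 8), then not (|x| <= 8).


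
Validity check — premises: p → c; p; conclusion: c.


This matches the form of modus ponens: the conclusion follows in every model of the premises.

Valid.


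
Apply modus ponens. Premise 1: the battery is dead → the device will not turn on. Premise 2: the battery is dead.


Modus ponens: from (P → Q) and P, infer Q.
P = 'the battery is dead' is asserted, and P → Q holds, so Q follows.

the device will not turn on.


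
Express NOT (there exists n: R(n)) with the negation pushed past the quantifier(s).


¬(for all x: φ) = there exists x: ¬φ, and ¬(there exists x: φ) = for all x: ¬φ.
Apply to the existential statement.

for all n: NOT(R(n))


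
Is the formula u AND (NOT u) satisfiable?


Check all 2 assignments over {u}:
u | φ
-----
F | F
T | F
No assignment makes the formula true.

Unsatisfiable.


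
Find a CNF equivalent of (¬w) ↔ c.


Step 1: Rewrite (¬w) ↔ c as ((¬w) → c) ∧ (c → (¬w)).
Step 2: Rewrite each implication as a disjunction.
Step 3: Eliminate any double negations (¬¬X = X).

(w ∨ c) ∧ ((¬c) ∨ (¬w))


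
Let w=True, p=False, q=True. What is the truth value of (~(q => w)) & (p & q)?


Substitute w=True, p=False, q=True:
q => w = True => True = True
~(q => w) = False
p & q = False & True = False
(~(q => w)) & (p & q) = False & False = False

False


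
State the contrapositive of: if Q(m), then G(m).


The contrapositive of (P → Q) is (¬Q → ¬P); it is logically equivalent to the original.
Here P = 'Q(m)' and Q = 'G(m)'.

If not (G(m)), then not (Q(m)).
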